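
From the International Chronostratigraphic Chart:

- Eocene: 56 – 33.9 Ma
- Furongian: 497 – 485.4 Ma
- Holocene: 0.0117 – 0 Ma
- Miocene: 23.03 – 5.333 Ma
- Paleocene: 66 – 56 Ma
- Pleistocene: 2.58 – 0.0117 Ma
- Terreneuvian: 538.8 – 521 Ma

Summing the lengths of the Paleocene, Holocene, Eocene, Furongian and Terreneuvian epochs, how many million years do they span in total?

Duration is start − end for each: (66 − 56) + (0.0117 − 0) + (56 − 33.9) + (497 − 485.4) + (538.8 − 521).
That is 10 + 0.0117 + 22.1 + 11.6 + 17.8, which totals 61.5117 million years.

61.5117 million years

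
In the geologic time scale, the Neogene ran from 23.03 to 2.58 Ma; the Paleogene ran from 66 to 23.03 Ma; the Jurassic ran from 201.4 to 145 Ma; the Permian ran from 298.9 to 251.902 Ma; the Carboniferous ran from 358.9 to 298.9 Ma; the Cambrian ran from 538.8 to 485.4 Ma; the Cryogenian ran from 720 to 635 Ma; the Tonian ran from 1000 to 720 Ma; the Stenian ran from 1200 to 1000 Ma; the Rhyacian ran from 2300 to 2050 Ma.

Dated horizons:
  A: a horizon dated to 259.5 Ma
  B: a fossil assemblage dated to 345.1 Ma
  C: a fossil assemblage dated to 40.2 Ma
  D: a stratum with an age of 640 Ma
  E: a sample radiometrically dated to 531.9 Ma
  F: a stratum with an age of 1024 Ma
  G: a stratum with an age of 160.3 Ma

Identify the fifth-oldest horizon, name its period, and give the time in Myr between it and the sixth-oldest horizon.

Sorted oldest-first by Ma: F (1024), D (640), E (531.9), B (345.1), A (259.5), G (160.3), C (40.2).
The fifth oldest is A at 259.5 Ma, which lies in 298.9–251.902 Ma: the Permian.
The sixth oldest is G at 160.3 Ma; separation = |259.5 − 160.3| = 99.2 Myr.

A, in the Permian; 99.2 million years to G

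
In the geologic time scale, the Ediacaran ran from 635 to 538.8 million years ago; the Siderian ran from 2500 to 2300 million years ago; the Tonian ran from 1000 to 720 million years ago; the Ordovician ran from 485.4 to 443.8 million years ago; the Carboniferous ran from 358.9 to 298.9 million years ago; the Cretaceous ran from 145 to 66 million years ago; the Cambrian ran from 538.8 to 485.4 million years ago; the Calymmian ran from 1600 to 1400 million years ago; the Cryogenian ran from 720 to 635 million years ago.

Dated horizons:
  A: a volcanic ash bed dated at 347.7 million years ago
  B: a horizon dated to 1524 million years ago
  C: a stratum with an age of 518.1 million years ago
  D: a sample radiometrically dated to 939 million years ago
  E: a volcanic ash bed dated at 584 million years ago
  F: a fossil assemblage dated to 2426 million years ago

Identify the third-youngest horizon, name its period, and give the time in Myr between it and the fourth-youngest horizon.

Smaller Ma means younger, so youngest first: A 347.7 < C 518.1 < E 584 < D 939 < B 1524 < F 2426.
Counting 3 along gives E (584 Ma); the excerpt puts that inside the Ediacaran, 635–538.8 Ma.
Next in line is D (939 Ma), and 939 − 584 = 355 Myr.

E, in the Ediacaran; 355 million years to D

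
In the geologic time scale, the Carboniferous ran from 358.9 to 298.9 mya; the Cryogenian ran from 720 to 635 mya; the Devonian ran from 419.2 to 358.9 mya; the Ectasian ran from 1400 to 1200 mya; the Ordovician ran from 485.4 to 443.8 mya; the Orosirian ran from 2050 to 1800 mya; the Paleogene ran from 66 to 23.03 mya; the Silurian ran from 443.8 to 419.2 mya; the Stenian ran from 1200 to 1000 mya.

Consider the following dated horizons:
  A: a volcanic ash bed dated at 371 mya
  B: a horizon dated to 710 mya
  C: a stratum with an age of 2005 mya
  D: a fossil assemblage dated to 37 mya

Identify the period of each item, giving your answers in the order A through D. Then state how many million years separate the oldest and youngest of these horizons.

A: 371 Ma lies in 419.2–358.9 Ma, so Devonian.
B: 710 Ma lies in 720–635 Ma, so Cryogenian.
C: 2005 Ma lies in 2050–1800 Ma, so Orosirian.
D: 37 Ma lies in 66–23.03 Ma, so Paleogene.
Oldest = 2005 Ma, youngest = 37 Ma → span 1968 Myr.

A — Devonian; B — Cryogenian; C — Orosirian; D — Paleogene; span 1968 million years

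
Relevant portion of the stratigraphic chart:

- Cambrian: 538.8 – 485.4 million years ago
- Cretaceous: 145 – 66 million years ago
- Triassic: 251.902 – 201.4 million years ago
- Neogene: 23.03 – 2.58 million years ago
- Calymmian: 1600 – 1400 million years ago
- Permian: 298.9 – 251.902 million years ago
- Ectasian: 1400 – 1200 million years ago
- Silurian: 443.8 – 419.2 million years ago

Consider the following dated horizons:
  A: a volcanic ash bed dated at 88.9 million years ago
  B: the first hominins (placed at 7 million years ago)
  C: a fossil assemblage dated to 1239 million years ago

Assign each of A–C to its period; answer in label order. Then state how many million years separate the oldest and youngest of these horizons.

A — Cretaceous; B — Neogene; C — Ectasian; span 1232 million years

Match each age against the start–end ranges in the excerpt: A = 88.9 Ma → Cretaceous (145–66); B = 7 Ma → Neogene (23.03–2.58); C = 1239 Ma → Ectasian (1400–1200).
The largest age is 1239 Ma and the smallest is 7 Ma; their difference is 1232 Myr.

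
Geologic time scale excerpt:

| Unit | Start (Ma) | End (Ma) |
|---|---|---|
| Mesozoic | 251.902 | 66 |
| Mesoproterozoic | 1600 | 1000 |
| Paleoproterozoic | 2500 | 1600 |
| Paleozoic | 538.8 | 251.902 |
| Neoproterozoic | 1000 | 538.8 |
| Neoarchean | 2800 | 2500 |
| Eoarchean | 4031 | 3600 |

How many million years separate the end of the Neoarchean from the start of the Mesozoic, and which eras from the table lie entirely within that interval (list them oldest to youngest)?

End of Neoarchean = 2500 Ma; start of Mesozoic = 251.902 Ma.
Gap = 2500 − 251.902 = 2248.098 Myr.
Eras wholly inside 2500–251.902 Ma: Paleoproterozoic (2500–1600), Mesoproterozoic (1600–1000), Neoproterozoic (1000–538.8), Paleozoic (538.8–251.902).

2248.098 million years; Paleoproterozoic, Mesoproterozoic, Neoproterozoic, Paleozoic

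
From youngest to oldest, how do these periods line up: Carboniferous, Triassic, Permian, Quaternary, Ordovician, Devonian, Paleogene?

Group by era (each group listed oldest first) — Paleozoic: Ordovician, Devonian, Carboniferous, Permian; Mesozoic: Triassic; Cenozoic: Paleogene, Quaternary. The eras run Paleozoic → Mesozoic → Cenozoic. Concatenating the groups in that era order and then reversing gives youngest to oldest.

Quaternary, Paleogene, Triassic, Permian, Carboniferous, Devonian, Ordovician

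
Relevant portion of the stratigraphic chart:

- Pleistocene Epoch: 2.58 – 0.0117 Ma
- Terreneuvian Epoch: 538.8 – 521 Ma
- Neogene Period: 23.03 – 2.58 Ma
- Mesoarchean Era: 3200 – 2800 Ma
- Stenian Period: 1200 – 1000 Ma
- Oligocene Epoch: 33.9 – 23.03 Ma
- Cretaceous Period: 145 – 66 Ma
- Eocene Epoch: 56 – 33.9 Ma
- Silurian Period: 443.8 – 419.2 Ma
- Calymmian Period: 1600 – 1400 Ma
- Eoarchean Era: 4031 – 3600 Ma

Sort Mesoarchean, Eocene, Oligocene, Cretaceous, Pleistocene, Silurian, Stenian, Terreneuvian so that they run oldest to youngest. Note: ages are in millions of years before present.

Mesoarchean, then Stenian, then Terreneuvian, then Silurian, then Cretaceous, then Eocene, then Oligocene, then Pleistocene

Read off each span (Ma): Mesoarchean 3200–2800; Eocene 56–33.9; Oligocene 33.9–23.03; Cretaceous 145–66; Pleistocene 2.58–0.0117; Silurian 443.8–419.2; Stenian 1200–1000; Terreneuvian 538.8–521.
Larger Ma is older, so oldest→youngest is Mesoarchean, Stenian, Terreneuvian, Silurian, Cretaceous, Eocene, Oligocene, Pleistocene.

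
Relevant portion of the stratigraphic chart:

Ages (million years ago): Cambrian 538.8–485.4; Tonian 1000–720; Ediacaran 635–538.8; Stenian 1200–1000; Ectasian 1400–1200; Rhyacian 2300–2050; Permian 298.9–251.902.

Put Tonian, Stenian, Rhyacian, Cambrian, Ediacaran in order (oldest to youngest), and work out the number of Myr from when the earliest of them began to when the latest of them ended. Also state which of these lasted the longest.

Rhyacian → Stenian → Tonian → Ediacaran → Cambrian; total span 1814.6 Myr; longest is Tonian

Start ages (Ma): Rhyacian 2300, Stenian 1200, Tonian 1000, Ediacaran 635, Cambrian 538.8.
Ordered oldest to youngest: Rhyacian, Stenian, Tonian, Ediacaran, Cambrian.
Span = 2300 − 485.4 = 1814.6 Myr.
Durations: Cambrian 53.4, Stenian 200, Rhyacian 250, Ediacaran 96.2, Tonian 280 → longest is Tonian (280 Myr).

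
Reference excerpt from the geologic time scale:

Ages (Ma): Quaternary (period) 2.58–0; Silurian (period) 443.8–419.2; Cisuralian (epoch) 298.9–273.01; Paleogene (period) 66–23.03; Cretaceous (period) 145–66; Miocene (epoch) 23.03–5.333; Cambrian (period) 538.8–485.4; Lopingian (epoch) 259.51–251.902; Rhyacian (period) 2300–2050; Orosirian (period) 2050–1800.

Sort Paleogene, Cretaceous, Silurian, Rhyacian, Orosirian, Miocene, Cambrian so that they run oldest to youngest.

Sorting by start age (descending Ma, since larger Ma = older): Rhyacian began 2300, Orosirian began 2050, Cambrian began 538.8, Silurian began 443.8, Cretaceous began 145, Paleogene began 66, Miocene began 23.03.

Rhyacian, Orosirian, Cambrian, Silurian, Cretaceous, Paleogene, Miocene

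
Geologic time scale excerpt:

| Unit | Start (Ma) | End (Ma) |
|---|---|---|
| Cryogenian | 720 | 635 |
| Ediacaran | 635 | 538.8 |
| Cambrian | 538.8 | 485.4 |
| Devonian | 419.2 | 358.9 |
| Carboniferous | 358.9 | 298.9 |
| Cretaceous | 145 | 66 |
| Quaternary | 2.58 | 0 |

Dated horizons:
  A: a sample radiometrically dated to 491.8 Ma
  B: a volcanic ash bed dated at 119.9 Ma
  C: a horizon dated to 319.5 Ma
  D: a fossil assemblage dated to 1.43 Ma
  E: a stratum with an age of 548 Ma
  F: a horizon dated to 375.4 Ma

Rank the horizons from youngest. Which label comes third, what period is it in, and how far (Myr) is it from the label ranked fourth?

C, in the Carboniferous; 55.9 million years to F

Sorted youngest-first by Ma: D (1.43), B (119.9), C (319.5), F (375.4), A (491.8), E (548).
The third youngest is C at 319.5 Ma, which lies in 358.9–298.9 Ma: the Carboniferous.
The fourth youngest is F at 375.4 Ma; separation = |319.5 − 375.4| = 55.9 Myr.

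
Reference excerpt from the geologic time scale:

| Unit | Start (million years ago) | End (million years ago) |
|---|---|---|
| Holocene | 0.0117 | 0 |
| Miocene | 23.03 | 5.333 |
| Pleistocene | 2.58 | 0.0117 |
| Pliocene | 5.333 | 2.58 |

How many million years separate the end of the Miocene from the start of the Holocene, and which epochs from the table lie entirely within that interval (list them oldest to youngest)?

5.3213 million years; Pliocene, Pleistocene

The Miocene closes at 5.333 Ma and the Holocene opens at 0.0117 Ma, so the interval is 5.333 − 0.0117 = 5.3213 Myr.
An epoch fits inside if it starts at or after 5.333 Ma and ends at or before 0.0117 Ma; oldest first that gives Pliocene, Pleistocene.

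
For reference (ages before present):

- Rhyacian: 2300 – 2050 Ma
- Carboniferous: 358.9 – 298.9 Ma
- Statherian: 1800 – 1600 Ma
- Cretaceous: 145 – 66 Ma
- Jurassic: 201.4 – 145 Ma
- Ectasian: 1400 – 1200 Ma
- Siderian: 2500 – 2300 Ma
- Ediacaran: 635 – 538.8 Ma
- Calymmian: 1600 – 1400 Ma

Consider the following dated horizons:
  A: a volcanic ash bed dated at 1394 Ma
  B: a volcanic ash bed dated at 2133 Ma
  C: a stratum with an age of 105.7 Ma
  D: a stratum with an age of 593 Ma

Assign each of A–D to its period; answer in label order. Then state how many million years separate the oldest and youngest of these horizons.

Match each age against the start–end ranges in the excerpt: A = 1394 Ma → Ectasian (1400–1200); B = 2133 Ma → Rhyacian (2300–2050); C = 105.7 Ma → Cretaceous (145–66); D = 593 Ma → Ediacaran (635–538.8).
The largest age is 2133 Ma and the smallest is 105.7 Ma; their difference is 2027.3 Myr.

A — Ectasian; B — Rhyacian; C — Cretaceous; D — Ediacaran; span 2027.3 million years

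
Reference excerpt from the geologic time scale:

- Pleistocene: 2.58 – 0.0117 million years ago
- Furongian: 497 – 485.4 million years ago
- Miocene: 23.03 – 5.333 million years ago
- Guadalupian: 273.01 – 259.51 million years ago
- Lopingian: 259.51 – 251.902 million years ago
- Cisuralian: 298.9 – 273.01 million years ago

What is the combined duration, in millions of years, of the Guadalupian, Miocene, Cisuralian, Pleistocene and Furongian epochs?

Duration is start − end for each: (273.01 − 259.51) + (23.03 − 5.333) + (298.9 − 273.01) + (2.58 − 0.0117) + (497 − 485.4).
That is 13.5 + 17.697 + 25.89 + 2.5683 + 11.6, which totals 71.2553 million years.

71.2553 million years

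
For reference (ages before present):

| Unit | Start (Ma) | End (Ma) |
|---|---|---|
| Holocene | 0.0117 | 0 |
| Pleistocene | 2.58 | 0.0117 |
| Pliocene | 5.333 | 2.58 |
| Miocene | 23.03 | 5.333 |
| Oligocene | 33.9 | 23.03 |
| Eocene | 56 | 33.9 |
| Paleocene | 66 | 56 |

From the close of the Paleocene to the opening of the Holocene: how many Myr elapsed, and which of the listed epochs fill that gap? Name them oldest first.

55.9883 million years; Eocene, Oligocene, Miocene, Pliocene, Pleistocene

The Paleocene closes at 56 Ma and the Holocene opens at 0.0117 Ma, so the interval is 56 − 0.0117 = 55.9883 Myr.
An epoch fits inside if it starts at or after 56 Ma and ends at or before 0.0117 Ma; oldest first that gives Eocene, Oligocene, Miocene, Pliocene, Pleistocene.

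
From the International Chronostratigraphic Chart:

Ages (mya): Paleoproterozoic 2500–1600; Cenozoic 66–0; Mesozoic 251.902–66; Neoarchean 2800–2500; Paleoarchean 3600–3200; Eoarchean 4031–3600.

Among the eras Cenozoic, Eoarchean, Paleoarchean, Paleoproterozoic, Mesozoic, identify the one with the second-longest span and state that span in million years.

Start − end for each: Cenozoic 66 − 0 = 66; Eoarchean 4031 − 3600 = 431; Paleoarchean 3600 − 3200 = 400; Paleoproterozoic 2500 − 1600 = 900; Mesozoic 251.902 − 66 = 185.902.
Ranking these from longest: Paleoproterozoic > Eoarchean > Paleoarchean > Mesozoic > Cenozoic.
Position 2 in that ranking is Eoarchean, which lasted 431 Myr.

Eoarchean, 431 million years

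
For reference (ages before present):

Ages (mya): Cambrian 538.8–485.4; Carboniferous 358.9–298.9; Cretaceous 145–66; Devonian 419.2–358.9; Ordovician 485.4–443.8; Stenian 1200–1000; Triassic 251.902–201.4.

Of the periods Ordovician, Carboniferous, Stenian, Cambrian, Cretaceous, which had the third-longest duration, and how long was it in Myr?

Carboniferous, 60 million years

Durations: Ordovician 41.6; Carboniferous 60; Stenian 200; Cambrian 53.4; Cretaceous 79 Myr.
Sorted longest-first: Stenian (200), Cretaceous (79), Carboniferous (60), Cambrian (53.4), Ordovician (41.6).
The third longest is Carboniferous at 60 Myr.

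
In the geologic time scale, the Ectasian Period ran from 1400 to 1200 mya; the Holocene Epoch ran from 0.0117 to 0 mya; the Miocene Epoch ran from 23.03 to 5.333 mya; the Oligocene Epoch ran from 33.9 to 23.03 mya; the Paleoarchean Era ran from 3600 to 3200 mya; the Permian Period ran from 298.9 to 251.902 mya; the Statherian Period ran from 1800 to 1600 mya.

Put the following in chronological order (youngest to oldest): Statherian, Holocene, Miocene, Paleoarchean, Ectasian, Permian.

Holocene → Miocene → Permian → Ectasian → Statherian → Paleoarchean

The oldest of these is Paleoarchean (starts 3600 Ma) and the youngest is Holocene (ends 0 Ma).
In between, by decreasing start age: Statherian (1800), Ectasian (1400), Permian (298.9), Miocene (23.03).
Listing youngest first means reversing that sequence.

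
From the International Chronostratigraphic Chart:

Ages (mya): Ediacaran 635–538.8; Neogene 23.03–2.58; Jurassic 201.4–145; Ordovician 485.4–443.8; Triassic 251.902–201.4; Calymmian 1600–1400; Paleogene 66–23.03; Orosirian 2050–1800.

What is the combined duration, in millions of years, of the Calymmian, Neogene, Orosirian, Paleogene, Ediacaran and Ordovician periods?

651.22 million years

Duration is start − end for each: (1600 − 1400) + (23.03 − 2.58) + (2050 − 1800) + (66 − 23.03) + (635 − 538.8) + (485.4 − 443.8).
That is 200 + 20.45 + 250 + 42.97 + 96.2 + 41.6, which totals 651.22 million years.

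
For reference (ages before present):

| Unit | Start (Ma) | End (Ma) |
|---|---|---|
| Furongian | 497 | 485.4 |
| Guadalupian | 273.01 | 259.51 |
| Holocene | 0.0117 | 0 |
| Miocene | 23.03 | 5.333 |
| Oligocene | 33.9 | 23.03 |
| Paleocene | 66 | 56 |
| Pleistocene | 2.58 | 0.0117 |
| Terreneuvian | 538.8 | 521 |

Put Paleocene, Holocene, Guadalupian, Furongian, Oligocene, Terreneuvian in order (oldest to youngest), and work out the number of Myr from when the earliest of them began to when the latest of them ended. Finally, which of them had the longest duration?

From the excerpt: Paleocene 66–56; Holocene 0.0117–0; Guadalupian 273.01–259.51; Furongian 497–485.4; Oligocene 33.9–23.03; Terreneuvian 538.8–521 (Ma).
Larger Ma is earlier, so the oldest is Terreneuvian and the youngest is Holocene; oldest to youngest: Terreneuvian, Furongian, Guadalupian, Paleocene, Oligocene, Holocene.
Oldest start 538.8 minus youngest end 0 gives 538.8 Myr overall.
Individual lengths (start − end): Furongian 11.6; Oligocene 10.87; Guadalupian 13.5; Paleocene 10; Terreneuvian 17.8; Holocene 0.0117. The largest is Terreneuvian at 17.8 Myr.

Terreneuvian → Furongian → Guadalupian → Paleocene → Oligocene → Holocene; total span 538.8 Myr; longest is Terreneuvian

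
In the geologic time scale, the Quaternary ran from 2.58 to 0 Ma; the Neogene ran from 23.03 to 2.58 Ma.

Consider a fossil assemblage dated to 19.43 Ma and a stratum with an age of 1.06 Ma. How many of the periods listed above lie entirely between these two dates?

The older date is 19.43 Ma and the younger is 1.06 Ma.
No period both begins after 19.43 Ma and ends before 1.06 Ma, so the count is 0.

0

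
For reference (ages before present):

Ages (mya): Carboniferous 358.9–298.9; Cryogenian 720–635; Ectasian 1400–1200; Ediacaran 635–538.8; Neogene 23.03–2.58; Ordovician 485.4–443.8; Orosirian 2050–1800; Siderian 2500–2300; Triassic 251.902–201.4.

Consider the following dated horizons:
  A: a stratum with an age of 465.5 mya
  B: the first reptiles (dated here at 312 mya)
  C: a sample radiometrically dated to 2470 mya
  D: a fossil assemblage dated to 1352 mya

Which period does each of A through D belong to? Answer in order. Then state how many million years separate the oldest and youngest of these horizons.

A — Ordovician; B — Carboniferous; C — Siderian; D — Ectasian; span 2158 million years

A: 465.5 Ma lies in 485.4–443.8 Ma, so Ordovician.
B: 312 Ma lies in 358.9–298.9 Ma, so Carboniferous.
C: 2470 Ma lies in 2500–2300 Ma, so Siderian.
D: 1352 Ma lies in 1400–1200 Ma, so Ectasian.
Oldest = 2470 Ma, youngest = 312 Ma → span 2158 Myr.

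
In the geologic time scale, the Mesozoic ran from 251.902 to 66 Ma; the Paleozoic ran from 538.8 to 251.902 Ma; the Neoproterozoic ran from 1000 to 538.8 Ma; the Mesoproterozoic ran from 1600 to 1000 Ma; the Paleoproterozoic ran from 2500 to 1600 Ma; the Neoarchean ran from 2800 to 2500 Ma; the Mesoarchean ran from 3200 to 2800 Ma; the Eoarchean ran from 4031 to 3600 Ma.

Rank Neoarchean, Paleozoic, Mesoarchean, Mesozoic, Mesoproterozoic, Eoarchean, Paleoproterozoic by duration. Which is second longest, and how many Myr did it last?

Durations: Neoarchean 300; Paleozoic 286.898; Mesoarchean 400; Mesozoic 185.902; Mesoproterozoic 600; Eoarchean 431; Paleoproterozoic 900 Myr.
Sorted longest-first: Paleoproterozoic (900), Mesoproterozoic (600), Eoarchean (431), Mesoarchean (400), Neoarchean (300), Paleozoic (286.898), Mesozoic (185.902).
The second longest is Mesoproterozoic at 600 Myr.

Mesoproterozoic, 600 million years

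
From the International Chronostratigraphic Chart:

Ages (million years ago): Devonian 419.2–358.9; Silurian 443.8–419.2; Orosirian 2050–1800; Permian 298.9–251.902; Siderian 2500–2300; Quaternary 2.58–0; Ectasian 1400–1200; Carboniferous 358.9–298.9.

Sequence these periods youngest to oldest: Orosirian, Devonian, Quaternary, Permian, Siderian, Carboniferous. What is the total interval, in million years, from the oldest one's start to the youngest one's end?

Quaternary → Permian → Carboniferous → Devonian → Orosirian → Siderian; total span 2500 Myr

Start ages (Ma): Siderian 2500, Orosirian 2050, Devonian 419.2, Carboniferous 358.9, Permian 298.9, Quaternary 2.58.
Ordered youngest to oldest: Quaternary, Permian, Carboniferous, Devonian, Orosirian, Siderian.
Span = 2500 − 0 = 2500 Myr.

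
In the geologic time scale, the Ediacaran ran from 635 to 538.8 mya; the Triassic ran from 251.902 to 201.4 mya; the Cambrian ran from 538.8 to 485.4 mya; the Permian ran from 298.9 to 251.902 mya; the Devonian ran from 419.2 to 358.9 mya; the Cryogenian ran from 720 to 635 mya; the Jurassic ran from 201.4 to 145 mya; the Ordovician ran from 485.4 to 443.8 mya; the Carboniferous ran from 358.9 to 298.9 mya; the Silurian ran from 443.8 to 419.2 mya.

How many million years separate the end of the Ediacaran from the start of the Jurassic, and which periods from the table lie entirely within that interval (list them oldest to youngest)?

337.4 million years; Cambrian, Ordovician, Silurian, Devonian, Carboniferous, Permian, Triassic

The Ediacaran closes at 538.8 Ma and the Jurassic opens at 201.4 Ma, so the interval is 538.8 − 201.4 = 337.4 Myr.
A period fits inside if it starts at or after 538.8 Ma and ends at or before 201.4 Ma; oldest first that gives Cambrian, Ordovician, Silurian, Devonian, Carboniferous, Permian, Triassic.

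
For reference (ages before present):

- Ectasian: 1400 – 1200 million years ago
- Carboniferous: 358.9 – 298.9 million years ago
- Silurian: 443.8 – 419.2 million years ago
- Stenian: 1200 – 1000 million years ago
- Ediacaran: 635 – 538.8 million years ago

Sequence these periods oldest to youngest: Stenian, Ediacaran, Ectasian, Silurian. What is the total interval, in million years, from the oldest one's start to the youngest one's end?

Start ages (Ma): Ectasian 1400, Stenian 1200, Ediacaran 635, Silurian 443.8.
Ordered oldest to youngest: Ectasian, Stenian, Ediacaran, Silurian.
Span = 1400 − 419.2 = 980.8 Myr.

Ectasian, Stenian, Ediacaran, Silurian; total span 980.8 Myr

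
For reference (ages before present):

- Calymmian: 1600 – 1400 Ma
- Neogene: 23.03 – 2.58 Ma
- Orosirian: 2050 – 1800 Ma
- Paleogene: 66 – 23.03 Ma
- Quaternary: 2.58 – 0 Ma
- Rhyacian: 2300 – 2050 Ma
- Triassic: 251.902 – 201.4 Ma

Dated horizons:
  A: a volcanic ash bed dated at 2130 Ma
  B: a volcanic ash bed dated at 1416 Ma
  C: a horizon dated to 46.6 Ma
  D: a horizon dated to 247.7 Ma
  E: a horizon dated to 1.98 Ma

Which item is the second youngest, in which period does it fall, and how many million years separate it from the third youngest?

C, in the Paleogene; 201.1 million years to D

Sorted youngest-first by Ma: E (1.98), C (46.6), D (247.7), B (1416), A (2130).
The second youngest is C at 46.6 Ma, which lies in 66–23.03 Ma: the Paleogene.
The third youngest is D at 247.7 Ma; separation = |46.6 − 247.7| = 201.1 Myr.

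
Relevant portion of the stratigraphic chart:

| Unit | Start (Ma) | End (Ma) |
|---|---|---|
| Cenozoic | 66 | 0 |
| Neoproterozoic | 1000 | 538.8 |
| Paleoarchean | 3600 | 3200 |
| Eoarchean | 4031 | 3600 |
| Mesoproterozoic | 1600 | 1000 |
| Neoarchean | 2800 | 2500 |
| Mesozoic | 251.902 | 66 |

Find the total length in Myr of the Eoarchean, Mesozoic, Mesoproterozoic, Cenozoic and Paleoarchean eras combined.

1682.902 million years

Duration is start − end for each: (4031 − 3600) + (251.902 − 66) + (1600 − 1000) + (66 − 0) + (3600 − 3200).
That is 431 + 185.902 + 600 + 66 + 400, which totals 1682.902 million years.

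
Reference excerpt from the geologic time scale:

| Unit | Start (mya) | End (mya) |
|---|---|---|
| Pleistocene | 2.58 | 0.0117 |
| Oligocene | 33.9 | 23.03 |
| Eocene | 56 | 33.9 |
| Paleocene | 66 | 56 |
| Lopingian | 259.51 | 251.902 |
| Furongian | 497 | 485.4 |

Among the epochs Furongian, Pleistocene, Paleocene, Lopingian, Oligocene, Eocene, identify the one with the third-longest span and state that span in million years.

Durations: Furongian 11.6; Pleistocene 2.5683; Paleocene 10; Lopingian 7.608; Oligocene 10.87; Eocene 22.1 Myr.
Sorted longest-first: Eocene (22.1), Furongian (11.6), Oligocene (10.87), Paleocene (10), Lopingian (7.608), Pleistocene (2.5683).
The third longest is Oligocene at 10.87 Myr.

Oligocene, 10.87 million years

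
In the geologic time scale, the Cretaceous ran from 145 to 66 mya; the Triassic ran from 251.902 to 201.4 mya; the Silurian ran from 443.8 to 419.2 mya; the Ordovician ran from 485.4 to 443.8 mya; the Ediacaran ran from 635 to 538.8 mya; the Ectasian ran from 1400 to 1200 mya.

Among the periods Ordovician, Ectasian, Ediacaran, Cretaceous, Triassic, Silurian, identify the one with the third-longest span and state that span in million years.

Cretaceous, 79 million years

Start − end for each: Ordovician 485.4 − 443.8 = 41.6; Ectasian 1400 − 1200 = 200; Ediacaran 635 − 538.8 = 96.2; Cretaceous 145 − 66 = 79; Triassic 251.902 − 201.4 = 50.502; Silurian 443.8 − 419.2 = 24.6.
Ranking these from longest: Ectasian > Ediacaran > Cretaceous > Triassic > Ordovician > Silurian.
Position 3 in that ranking is Cretaceous, which lasted 79 Myr.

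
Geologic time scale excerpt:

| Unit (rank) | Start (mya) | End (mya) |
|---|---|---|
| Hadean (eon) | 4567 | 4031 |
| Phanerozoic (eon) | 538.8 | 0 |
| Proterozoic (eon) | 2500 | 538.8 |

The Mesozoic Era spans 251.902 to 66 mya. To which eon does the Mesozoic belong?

The Mesozoic (251.902–66 Ma) lies entirely within 538.8–0 Ma, the Phanerozoic Eon.

Phanerozoic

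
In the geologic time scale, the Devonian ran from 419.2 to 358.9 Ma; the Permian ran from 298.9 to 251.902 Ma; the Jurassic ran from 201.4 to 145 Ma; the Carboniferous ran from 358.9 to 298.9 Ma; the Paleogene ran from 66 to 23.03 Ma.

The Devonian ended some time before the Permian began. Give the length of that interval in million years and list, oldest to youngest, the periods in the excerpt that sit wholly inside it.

60 million years; Carboniferous

End of Devonian = 358.9 Ma; start of Permian = 298.9 Ma.
Gap = 358.9 − 298.9 = 60 Myr.
Periods wholly inside 358.9–298.9 Ma: Carboniferous (358.9–298.9).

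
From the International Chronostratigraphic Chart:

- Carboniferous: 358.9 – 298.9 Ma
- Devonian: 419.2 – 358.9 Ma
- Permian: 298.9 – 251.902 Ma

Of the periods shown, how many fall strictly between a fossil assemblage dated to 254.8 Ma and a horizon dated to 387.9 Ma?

1

The older date is 387.9 Ma and the younger is 254.8 Ma.
Periods with start < 387.9 and end > 254.8 Ma: Carboniferous (358.9–298.9).
That is 1 complete period.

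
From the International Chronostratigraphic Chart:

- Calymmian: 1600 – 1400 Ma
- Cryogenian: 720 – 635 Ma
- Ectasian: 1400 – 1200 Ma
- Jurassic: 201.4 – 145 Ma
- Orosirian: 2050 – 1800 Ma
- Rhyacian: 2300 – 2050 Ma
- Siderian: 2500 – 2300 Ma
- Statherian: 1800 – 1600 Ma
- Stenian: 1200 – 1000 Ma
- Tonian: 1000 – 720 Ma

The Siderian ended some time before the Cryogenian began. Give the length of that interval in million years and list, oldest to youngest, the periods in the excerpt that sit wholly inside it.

The Siderian closes at 2300 Ma and the Cryogenian opens at 720 Ma, so the interval is 2300 − 720 = 1580 Myr.
A period fits inside if it starts at or after 2300 Ma and ends at or before 720 Ma; oldest first that gives Rhyacian, Orosirian, Statherian, Calymmian, Ectasian, Stenian, Tonian.

1580 million years; Rhyacian, Orosirian, Statherian, Calymmian, Ectasian, Stenian, Tonian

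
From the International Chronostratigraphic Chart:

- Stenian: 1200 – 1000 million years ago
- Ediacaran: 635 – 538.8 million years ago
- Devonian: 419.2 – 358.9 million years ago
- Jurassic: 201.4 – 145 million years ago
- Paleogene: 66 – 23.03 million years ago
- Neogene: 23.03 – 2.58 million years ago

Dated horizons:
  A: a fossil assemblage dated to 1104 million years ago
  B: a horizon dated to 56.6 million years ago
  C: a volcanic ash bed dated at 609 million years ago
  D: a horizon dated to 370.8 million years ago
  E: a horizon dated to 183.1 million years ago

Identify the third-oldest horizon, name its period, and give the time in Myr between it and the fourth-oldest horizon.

Larger Ma means older, so oldest first: A 1104 > C 609 > D 370.8 > E 183.1 > B 56.6.
Counting 3 along gives D (370.8 Ma); the excerpt puts that inside the Devonian, 419.2–358.9 Ma.
Next in line is E (183.1 Ma), and 370.8 − 183.1 = 187.7 Myr.

D, in the Devonian; 187.7 million years to E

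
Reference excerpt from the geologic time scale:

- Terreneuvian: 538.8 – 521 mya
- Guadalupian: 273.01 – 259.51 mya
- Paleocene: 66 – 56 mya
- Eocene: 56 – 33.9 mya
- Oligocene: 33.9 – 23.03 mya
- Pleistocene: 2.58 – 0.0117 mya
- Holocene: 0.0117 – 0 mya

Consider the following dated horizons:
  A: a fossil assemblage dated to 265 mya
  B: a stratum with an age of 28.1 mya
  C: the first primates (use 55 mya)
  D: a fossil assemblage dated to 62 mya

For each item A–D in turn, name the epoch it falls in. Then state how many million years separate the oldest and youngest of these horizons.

Match each age against the start–end ranges in the excerpt: A = 265 Ma → Guadalupian (273.01–259.51); B = 28.1 Ma → Oligocene (33.9–23.03); C = 55 Ma → Eocene (56–33.9); D = 62 Ma → Paleocene (66–56).
The largest age is 265 Ma and the smallest is 28.1 Ma; their difference is 236.9 Myr.

A — Guadalupian; B — Oligocene; C — Eocene; D — Paleocene; span 236.9 million years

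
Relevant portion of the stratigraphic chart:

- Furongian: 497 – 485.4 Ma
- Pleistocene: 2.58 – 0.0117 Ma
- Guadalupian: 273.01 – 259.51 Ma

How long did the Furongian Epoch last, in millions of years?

497 − 485.4 = 11.6 million years.

11.6 million years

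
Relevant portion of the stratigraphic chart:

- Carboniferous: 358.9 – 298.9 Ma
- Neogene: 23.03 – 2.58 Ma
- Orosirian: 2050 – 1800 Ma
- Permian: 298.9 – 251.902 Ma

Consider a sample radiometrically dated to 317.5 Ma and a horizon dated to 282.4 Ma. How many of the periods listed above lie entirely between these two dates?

0

Checking each listed span, none has both start < 317.5 Ma and end > 282.4 Ma — every period straddles one of the two dates or lies outside them — so the count is 0.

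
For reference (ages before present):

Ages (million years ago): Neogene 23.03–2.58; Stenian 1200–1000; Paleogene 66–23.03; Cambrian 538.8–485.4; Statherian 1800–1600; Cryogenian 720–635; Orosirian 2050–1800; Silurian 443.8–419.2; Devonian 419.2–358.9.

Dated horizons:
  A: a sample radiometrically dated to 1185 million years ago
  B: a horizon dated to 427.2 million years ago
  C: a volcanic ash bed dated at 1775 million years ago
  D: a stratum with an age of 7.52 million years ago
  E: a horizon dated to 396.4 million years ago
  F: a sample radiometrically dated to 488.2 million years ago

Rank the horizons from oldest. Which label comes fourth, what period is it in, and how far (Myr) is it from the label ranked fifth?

Sorted oldest-first by Ma: C (1775), A (1185), F (488.2), B (427.2), E (396.4), D (7.52).
The fourth oldest is B at 427.2 Ma, which lies in 443.8–419.2 Ma: the Silurian.
The fifth oldest is E at 396.4 Ma; separation = |427.2 − 396.4| = 30.8 Myr.

B, in the Silurian; 30.8 million years to E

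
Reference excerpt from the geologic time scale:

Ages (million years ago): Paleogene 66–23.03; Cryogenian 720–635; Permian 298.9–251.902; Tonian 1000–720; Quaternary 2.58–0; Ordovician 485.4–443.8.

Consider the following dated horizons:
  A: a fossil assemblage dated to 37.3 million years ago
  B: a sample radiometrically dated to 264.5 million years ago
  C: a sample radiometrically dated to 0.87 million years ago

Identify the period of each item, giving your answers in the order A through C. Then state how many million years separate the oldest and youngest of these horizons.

A — Paleogene; B — Permian; C — Quaternary; span 263.63 million years

Match each age against the start–end ranges in the excerpt: A = 37.3 Ma → Paleogene (66–23.03); B = 264.5 Ma → Permian (298.9–251.902); C = 0.87 Ma → Quaternary (2.58–0).
The largest age is 264.5 Ma and the smallest is 0.87 Ma; their difference is 263.63 Myr.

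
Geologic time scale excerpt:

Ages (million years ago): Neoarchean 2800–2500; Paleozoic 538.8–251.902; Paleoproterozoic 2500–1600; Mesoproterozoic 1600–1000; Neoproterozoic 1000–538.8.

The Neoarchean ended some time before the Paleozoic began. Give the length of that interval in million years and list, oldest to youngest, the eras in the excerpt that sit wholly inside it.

End of Neoarchean = 2500 Ma; start of Paleozoic = 538.8 Ma.
Gap = 2500 − 538.8 = 1961.2 Myr.
Eras wholly inside 2500–538.8 Ma: Paleoproterozoic (2500–1600), Mesoproterozoic (1600–1000), Neoproterozoic (1000–538.8).

1961.2 million years; Paleoproterozoic, Mesoproterozoic, Neoproterozoic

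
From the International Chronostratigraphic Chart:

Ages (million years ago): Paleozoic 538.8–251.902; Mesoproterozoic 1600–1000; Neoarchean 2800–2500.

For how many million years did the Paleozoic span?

286.898 million years

538.8 − 251.902 = 286.898 million years.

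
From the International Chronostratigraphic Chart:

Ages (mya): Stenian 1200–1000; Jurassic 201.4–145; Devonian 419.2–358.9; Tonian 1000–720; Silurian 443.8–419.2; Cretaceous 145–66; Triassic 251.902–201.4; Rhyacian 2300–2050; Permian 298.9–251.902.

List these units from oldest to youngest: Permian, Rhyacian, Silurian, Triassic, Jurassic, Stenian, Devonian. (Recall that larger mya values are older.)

Rhyacian → Stenian → Silurian → Devonian → Permian → Triassic → Jurassic

Sorting by start age (descending Ma, since larger Ma = older): Rhyacian began 2300, Stenian began 1200, Silurian began 443.8, Devonian began 419.2, Permian began 298.9, Triassic began 251.902, Jurassic began 201.4.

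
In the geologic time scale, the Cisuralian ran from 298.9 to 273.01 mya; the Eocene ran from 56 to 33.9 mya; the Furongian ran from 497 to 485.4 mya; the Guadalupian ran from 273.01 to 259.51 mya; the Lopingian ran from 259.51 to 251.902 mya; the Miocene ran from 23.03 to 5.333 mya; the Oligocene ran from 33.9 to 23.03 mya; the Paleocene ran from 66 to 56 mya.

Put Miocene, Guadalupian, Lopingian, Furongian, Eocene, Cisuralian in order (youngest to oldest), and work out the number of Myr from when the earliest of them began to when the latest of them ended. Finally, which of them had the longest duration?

Start ages (Ma): Furongian 497, Cisuralian 298.9, Guadalupian 273.01, Lopingian 259.51, Eocene 56, Miocene 23.03.
Ordered youngest to oldest: Miocene, Eocene, Lopingian, Guadalupian, Cisuralian, Furongian.
Span = 497 − 5.333 = 491.667 Myr.
Durations: Guadalupian 13.5, Cisuralian 25.89, Eocene 22.1, Furongian 11.6, Lopingian 7.608, Miocene 17.697 → longest is Cisuralian (25.89 Myr).

Miocene, Eocene, Lopingian, Guadalupian, Cisuralian, Furongian; total span 491.667 Myr; longest is Cisuralian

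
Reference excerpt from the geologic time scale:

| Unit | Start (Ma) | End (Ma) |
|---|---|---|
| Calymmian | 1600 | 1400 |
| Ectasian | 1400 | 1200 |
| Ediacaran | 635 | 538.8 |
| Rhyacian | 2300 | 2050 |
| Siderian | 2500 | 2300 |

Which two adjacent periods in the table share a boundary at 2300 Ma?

The Siderian ends at 2300 Ma and the Rhyacian begins at 2300 Ma, so they share that boundary.

Siderian and Rhyacian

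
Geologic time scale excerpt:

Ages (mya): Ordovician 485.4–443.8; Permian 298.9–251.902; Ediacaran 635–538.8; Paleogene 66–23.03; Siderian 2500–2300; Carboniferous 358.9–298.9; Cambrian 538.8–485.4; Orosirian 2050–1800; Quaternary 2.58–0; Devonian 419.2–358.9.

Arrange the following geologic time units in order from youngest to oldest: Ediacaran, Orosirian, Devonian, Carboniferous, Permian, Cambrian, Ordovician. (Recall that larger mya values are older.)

Permian, then Carboniferous, then Devonian, then Ordovician, then Cambrian, then Ediacaran, then Orosirian

The oldest of these is Orosirian (starts 2050 Ma) and the youngest is Permian (ends 251.902 Ma).
In between, by decreasing start age: Ediacaran (635), Cambrian (538.8), Ordovician (485.4), Devonian (419.2), Carboniferous (358.9).
Listing youngest first means reversing that sequence.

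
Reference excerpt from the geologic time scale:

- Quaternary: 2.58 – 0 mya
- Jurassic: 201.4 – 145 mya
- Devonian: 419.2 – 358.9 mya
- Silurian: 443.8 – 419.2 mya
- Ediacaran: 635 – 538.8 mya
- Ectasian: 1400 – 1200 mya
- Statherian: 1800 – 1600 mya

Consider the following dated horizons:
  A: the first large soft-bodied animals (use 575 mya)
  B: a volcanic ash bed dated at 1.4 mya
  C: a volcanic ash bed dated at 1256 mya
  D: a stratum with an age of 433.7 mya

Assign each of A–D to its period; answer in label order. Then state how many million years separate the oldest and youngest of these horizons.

A — Ediacaran; B — Quaternary; C — Ectasian; D — Silurian; span 1254.6 million years

Match each age against the start–end ranges in the excerpt: A = 575 Ma → Ediacaran (635–538.8); B = 1.4 Ma → Quaternary (2.58–0); C = 1256 Ma → Ectasian (1400–1200); D = 433.7 Ma → Silurian (443.8–419.2).
The largest age is 1256 Ma and the smallest is 1.4 Ma; their difference is 1254.6 Myr.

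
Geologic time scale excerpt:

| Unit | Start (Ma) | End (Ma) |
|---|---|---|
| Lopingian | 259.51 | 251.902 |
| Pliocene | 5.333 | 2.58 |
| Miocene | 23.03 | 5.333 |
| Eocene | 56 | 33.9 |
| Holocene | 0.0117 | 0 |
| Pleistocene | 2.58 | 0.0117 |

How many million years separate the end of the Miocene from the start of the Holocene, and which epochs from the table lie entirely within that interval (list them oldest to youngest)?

End of Miocene = 5.333 Ma; start of Holocene = 0.0117 Ma.
Gap = 5.333 − 0.0117 = 5.3213 Myr.
Epochs wholly inside 5.333–0.0117 Ma: Pliocene (5.333–2.58), Pleistocene (2.58–0.0117).

5.3213 million years; Pliocene, Pleistocene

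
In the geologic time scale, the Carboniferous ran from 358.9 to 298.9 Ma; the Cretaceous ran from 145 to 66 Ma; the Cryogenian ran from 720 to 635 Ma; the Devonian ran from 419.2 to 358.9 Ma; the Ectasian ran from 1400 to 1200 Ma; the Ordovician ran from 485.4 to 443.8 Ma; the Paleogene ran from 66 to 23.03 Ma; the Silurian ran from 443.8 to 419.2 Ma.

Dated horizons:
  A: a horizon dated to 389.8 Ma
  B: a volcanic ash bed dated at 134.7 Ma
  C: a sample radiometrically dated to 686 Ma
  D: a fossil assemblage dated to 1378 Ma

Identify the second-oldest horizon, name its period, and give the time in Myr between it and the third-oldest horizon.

Sorted oldest-first by Ma: D (1378), C (686), A (389.8), B (134.7).
The second oldest is C at 686 Ma, which lies in 720–635 Ma: the Cryogenian.
The third oldest is A at 389.8 Ma; separation = |686 − 389.8| = 296.2 Myr.

C, in the Cryogenian; 296.2 million years to A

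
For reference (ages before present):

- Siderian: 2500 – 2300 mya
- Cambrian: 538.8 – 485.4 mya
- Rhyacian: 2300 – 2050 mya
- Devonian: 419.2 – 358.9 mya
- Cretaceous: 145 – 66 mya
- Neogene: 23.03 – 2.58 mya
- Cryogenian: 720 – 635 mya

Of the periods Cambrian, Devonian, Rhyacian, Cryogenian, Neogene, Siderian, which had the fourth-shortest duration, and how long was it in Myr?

Start − end for each: Cambrian 538.8 − 485.4 = 53.4; Devonian 419.2 − 358.9 = 60.3; Rhyacian 2300 − 2050 = 250; Cryogenian 720 − 635 = 85; Neogene 23.03 − 2.58 = 20.45; Siderian 2500 − 2300 = 200.
Ranking these from shortest: Neogene < Cambrian < Devonian < Cryogenian < Siderian < Rhyacian.
Position 4 in that ranking is Cryogenian, which lasted 85 Myr.

Cryogenian, 85 million years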